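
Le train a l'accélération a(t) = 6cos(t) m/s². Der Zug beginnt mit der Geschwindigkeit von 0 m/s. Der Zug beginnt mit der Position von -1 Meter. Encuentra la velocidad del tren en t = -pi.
Necesitamos integrar nuestra ecuación de la aceleración a(t) = 6·cos(t) 1 vez. Integrando la aceleración y usando la condición inicial v(0) = 0, obtenemos v(t) = 6·sin(t). Usando v(t) = 6·sin(t) y sustituyendo t = -pi, encontramos v = 0.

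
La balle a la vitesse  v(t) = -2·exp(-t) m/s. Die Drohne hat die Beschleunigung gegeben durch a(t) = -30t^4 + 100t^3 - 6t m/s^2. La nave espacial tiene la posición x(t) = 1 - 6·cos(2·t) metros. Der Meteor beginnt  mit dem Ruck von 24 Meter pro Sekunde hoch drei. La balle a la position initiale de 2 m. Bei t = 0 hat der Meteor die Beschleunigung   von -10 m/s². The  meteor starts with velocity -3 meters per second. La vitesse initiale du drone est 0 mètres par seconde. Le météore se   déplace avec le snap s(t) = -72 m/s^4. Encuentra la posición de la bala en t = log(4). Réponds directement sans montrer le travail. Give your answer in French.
À t = log(4), x = 1/2.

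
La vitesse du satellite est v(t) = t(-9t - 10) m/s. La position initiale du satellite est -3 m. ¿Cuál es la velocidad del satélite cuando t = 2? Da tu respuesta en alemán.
Aus der Gleichung für die Geschwindigkeit v(t) = t·(-9·t - 10), setzen wir t = 2 ein und erhalten v = -56.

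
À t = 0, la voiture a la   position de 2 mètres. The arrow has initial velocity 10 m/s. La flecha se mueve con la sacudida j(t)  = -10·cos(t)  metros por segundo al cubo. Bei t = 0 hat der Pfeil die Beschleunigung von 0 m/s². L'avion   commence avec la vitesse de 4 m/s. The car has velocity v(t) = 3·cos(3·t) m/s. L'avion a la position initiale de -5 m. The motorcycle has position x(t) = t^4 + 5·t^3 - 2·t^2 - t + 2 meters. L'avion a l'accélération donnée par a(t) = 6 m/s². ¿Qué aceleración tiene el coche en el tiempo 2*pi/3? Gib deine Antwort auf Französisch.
Nous devons dériver notre équation de la vitesse v(t) = 3·cos(3·t) 1 fois. En dérivant la vitesse, nous obtenons l'accélération: a(t) = -9·sin(3·t). Nous avons l'accélération a(t) = -9·sin(3·t). En substituant t = 2*pi/3: a(2*pi/3) = 0.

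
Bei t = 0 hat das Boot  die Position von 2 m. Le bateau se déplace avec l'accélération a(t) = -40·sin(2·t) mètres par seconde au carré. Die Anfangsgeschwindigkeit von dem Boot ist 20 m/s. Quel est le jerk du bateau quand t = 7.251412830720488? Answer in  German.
Ausgehend von der Beschleunigung a(t) = -40·sin(2·t), nehmen wir 1 Ableitung. Die Ableitung von der Beschleunigung ergibt den Ruck: j(t) = -80·cos(2·t). Mit j(t) = -80·cos(2·t) und Einsetzen von t = 7.251412830720488, finden wir j = 28.6051634609608.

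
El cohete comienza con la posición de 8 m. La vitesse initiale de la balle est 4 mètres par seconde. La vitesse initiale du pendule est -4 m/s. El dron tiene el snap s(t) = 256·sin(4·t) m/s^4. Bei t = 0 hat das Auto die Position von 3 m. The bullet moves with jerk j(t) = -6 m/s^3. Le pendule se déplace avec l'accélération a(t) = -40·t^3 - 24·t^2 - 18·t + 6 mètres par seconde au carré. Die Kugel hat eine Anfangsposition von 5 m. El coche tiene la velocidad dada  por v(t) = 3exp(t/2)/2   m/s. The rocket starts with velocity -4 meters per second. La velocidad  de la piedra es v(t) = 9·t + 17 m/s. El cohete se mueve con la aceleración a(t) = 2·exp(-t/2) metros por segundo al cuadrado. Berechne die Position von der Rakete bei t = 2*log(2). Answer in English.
We need to integrate our acceleration equation a(t) = 2·exp(-t/2) 2 times. Taking ∫a(t)dt and applying v(0) = -4, we find v(t) = -4·exp(-t/2). Taking ∫v(t)dt and applying x(0) = 8, we find x(t) = 8·exp(-t/2). Using x(t) = 8·exp(-t/2) and substituting t = 2*log(2), we find x = 4.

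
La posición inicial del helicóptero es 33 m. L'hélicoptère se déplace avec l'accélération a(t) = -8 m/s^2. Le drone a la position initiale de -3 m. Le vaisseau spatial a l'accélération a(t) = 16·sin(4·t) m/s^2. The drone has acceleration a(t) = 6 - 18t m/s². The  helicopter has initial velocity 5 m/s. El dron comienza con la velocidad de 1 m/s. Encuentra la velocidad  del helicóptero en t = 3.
Para resolver esto, necesitamos tomar 1 integral de nuestra ecuación de la aceleración a(t) = -8. La antiderivada de la aceleración, con v(0) = 5, da la velocidad: v(t) = 5 - 8·t. Usando v(t) = 5 - 8·t y sustituyendo t = 3, encontramos v = -19.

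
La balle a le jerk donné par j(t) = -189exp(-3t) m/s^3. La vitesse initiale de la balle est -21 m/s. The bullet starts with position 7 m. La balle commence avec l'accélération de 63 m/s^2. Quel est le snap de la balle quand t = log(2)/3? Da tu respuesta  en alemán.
Um dies zu lösen, müssen wir 1 Ableitung unserer Gleichung für den Ruck j(t) = -189·exp(-3·t) nehmen. Durch Ableiten von dem Ruck erhalten wir den Snap: s(t) = 567·exp(-3·t). Mit s(t) = 567·exp(-3·t) und Einsetzen von t = log(2)/3, finden wir s = 567/2.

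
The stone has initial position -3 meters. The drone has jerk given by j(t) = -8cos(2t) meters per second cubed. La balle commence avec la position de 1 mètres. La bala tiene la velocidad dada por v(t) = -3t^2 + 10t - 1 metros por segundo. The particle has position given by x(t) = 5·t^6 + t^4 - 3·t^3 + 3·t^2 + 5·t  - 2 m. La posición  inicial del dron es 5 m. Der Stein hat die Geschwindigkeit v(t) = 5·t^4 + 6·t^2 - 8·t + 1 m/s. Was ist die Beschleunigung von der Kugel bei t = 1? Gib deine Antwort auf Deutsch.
Ausgehend von der Geschwindigkeit v(t) = -3·t^2 + 10·t - 1, nehmen wir 1 Ableitung. Durch Ableiten von der Geschwindigkeit erhalten wir die Beschleunigung: a(t) = 10 - 6·t. Mit a(t) = 10 - 6·t und Einsetzen von t = 1, finden wir a = 4.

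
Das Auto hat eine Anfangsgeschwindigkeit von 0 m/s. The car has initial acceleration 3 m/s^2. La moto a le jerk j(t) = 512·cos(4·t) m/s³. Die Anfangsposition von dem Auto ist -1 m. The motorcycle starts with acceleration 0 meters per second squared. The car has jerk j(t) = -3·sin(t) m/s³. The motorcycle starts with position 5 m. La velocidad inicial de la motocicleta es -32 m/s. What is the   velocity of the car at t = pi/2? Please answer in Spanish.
Debemos encontrar la antiderivada de nuestra ecuación de la sacudida j(t) = -3·sin(t) 2 veces. Tomando ∫j(t)dt y aplicando a(0) = 3, encontramos a(t) = 3·cos(t). La antiderivada de la aceleración es la velocidad. Usando v(0) = 0, obtenemos v(t) = 3·sin(t). De la ecuación de la velocidad v(t) = 3·sin(t), sustituimos t = pi/2 para obtener v = 3.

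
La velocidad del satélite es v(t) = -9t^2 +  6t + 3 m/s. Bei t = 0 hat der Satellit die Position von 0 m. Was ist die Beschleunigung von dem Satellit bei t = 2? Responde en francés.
En partant de la vitesse v(t) = -9·t^2 + 6·t + 3, nous prenons 1 dérivée. En dérivant la vitesse, nous obtenons l'accélération: a(t) = 6 - 18·t. De l'équation de l'accélération a(t) = 6 - 18·t, nous substituons t = 2 pour obtenir a = -30.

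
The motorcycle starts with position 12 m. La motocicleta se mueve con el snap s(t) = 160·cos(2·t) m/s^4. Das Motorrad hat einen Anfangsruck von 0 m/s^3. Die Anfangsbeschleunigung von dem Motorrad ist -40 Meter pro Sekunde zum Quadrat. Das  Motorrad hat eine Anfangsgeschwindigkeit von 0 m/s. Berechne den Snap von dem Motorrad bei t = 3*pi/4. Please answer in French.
De l'équation du snap s(t) = 160·cos(2·t), nous substituons t = 3*pi/4 pour obtenir s = 0.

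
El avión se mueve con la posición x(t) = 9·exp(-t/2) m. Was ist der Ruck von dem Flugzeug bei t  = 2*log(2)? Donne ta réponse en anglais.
We must differentiate our position equation x(t) = 9·exp(-t/2) 3 times. Differentiating position, we get velocity: v(t) = -9·exp(-t/2)/2. Differentiating velocity, we get acceleration: a(t) = 9·exp(-t/2)/4. The derivative of acceleration gives jerk: j(t) = -9·exp(-t/2)/8. We have jerk j(t) = -9·exp(-t/2)/8. Substituting t = 2*log(2): j(2*log(2)) = -9/16.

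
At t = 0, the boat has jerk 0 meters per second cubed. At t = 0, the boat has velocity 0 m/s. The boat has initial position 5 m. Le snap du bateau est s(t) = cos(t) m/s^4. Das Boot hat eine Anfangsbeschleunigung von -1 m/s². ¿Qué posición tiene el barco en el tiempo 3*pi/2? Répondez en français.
Pour résoudre ceci, nous devons prendre 4 primitives de notre équation du snap s(t) = cos(t). En prenant ∫s(t)dt et en appliquant j(0) = 0, nous trouvons j(t) = sin(t). En prenant ∫j(t)dt et en appliquant a(0) = -1, nous trouvons a(t) = -cos(t). En intégrant l'accélération et en utilisant la condition initiale v(0) = 0, nous obtenons v(t) = -sin(t). L'intégrale de la vitesse, avec x(0) = 5, donne la position: x(t) = cos(t) + 4. Nous avons la position x(t) = cos(t) + 4. En substituant t = 3*pi/2: x(3*pi/2) = 4.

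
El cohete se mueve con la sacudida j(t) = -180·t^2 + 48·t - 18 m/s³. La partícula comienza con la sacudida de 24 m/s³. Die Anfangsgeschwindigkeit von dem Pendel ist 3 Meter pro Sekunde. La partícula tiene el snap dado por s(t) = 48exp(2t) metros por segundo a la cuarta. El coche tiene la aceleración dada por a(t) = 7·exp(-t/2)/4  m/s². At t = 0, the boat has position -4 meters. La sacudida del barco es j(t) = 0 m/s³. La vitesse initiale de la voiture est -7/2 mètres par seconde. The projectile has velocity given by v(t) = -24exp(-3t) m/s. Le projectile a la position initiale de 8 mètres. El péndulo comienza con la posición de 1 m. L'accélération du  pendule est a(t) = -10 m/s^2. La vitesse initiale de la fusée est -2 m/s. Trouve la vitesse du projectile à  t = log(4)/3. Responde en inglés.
From the given velocity equation v(t) = -24·exp(-3·t), we substitute t = log(4)/3 to get v = -6.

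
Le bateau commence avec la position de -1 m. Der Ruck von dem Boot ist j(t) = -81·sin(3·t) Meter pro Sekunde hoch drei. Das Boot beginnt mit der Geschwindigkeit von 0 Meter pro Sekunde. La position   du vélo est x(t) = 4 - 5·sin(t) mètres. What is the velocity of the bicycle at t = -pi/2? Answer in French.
Pour résoudre ceci, nous devons prendre 1 dérivée de notre équation de la position x(t) = 4 - 5·sin(t). La dérivée de la position donne la vitesse: v(t) = -5·cos(t). Nous avons la vitesse v(t) = -5·cos(t). En substituant t = -pi/2: v(-pi/2) = 0.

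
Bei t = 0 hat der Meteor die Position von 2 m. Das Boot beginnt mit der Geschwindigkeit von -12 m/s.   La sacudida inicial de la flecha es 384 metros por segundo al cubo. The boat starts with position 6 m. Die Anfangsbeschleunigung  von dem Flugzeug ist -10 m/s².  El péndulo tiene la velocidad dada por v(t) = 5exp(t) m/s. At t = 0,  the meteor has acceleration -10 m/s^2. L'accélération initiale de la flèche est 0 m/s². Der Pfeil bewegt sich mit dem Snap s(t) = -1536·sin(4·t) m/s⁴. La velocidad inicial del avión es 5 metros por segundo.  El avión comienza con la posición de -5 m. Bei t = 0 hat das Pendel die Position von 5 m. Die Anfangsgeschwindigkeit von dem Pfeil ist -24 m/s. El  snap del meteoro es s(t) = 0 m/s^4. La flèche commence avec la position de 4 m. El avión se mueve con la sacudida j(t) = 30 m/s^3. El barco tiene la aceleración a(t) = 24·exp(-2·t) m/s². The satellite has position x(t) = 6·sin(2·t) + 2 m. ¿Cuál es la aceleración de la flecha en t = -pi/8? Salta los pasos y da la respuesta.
La respuesta es -96.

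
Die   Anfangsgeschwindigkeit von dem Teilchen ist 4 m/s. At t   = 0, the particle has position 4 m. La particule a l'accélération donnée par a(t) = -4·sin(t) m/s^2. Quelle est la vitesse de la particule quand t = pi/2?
Nous devons intégrer notre équation de l'accélération a(t) = -4·sin(t) 1 fois. En prenant ∫a(t)dt et en appliquant v(0) = 4, nous trouvons v(t) = 4·cos(t). De l'équation de la vitesse v(t) = 4·cos(t), nous substituons t = pi/2 pour obtenir v = 0.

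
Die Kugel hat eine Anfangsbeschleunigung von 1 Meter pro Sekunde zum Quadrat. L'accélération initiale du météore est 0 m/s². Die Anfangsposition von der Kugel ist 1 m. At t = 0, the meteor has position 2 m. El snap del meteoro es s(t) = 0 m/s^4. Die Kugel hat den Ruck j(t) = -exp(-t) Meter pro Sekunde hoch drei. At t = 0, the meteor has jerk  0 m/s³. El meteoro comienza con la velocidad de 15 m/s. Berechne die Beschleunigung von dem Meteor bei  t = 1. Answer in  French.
Nous devons trouver la primitive de notre équation du snap s(t) = 0 2 fois. L'intégrale du snap, avec j(0) = 0, donne le jerk: j(t) = 0. En intégrant le jerk et en utilisant la condition initiale a(0) = 0, nous obtenons a(t) = 0. De l'équation de l'accélération a(t) = 0, nous substituons t = 1 pour obtenir a = 0.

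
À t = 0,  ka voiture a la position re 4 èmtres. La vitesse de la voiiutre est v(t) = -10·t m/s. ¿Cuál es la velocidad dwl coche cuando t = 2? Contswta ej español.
Usando v(t) = -10·t y sustituyendo t = 2, encontramos v = -20.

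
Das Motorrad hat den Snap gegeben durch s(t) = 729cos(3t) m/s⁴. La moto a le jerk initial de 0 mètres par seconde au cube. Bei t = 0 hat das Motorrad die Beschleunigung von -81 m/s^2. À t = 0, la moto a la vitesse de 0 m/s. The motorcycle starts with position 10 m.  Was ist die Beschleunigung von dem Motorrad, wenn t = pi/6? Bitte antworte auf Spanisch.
Partiendo del snap s(t) = 729·cos(3·t), tomamos 2 integrales. La integral del snap es la sacudida. Usando j(0) = 0, obtenemos j(t) = 243·sin(3·t). Tomando ∫j(t)dt y aplicando a(0) = -81, encontramos a(t) = -81·cos(3·t). Usando a(t) = -81·cos(3·t) y sustituyendo t = pi/6, encontramos a = 0.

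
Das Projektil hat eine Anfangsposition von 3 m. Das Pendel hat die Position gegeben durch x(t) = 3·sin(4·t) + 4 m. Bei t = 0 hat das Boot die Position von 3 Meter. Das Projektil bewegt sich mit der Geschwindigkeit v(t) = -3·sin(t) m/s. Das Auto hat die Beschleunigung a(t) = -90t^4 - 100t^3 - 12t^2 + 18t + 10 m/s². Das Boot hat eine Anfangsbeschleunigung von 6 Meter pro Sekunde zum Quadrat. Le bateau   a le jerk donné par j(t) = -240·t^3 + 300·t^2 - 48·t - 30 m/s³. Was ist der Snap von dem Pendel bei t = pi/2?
Um dies zu lösen, müssen wir 4 Ableitungen unserer Gleichung für die Position x(t) = 3·sin(4·t) + 4 nehmen. Die Ableitung von der Position ergibt die Geschwindigkeit: v(t) = 12·cos(4·t). Die Ableitung von der Geschwindigkeit ergibt die Beschleunigung: a(t) = -48·sin(4·t). Durch Ableiten von der Beschleunigung erhalten wir den Ruck: j(t) = -192·cos(4·t). Die Ableitung von dem Ruck ergibt den Snap: s(t) = 768·sin(4·t). Aus der Gleichung für den Snap s(t) = 768·sin(4·t), setzen wir t = pi/2 ein und erhalten s = 0.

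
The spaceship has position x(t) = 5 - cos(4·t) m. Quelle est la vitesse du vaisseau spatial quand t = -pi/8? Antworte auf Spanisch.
Para resolver esto, necesitamos tomar 1 derivada de nuestra ecuación de la posición x(t) = 5 - cos(4·t). Tomando d/dt de x(t), encontramos v(t) = 4·sin(4·t). Usando v(t) = 4·sin(4·t) y sustituyendo t = -pi/8, encontramos v = -4.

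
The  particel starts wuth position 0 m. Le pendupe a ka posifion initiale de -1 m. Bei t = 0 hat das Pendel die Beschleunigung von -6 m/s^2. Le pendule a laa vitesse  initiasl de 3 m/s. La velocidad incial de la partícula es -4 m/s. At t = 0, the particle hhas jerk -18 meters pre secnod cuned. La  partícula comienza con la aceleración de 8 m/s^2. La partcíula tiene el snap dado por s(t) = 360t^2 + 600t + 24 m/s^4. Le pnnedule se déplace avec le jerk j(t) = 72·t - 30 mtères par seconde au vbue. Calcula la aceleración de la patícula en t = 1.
Necesitamos integrar nuestra ecuación del snap s(t) = 360·t^2 + 600·t + 24 2 veces. La integral del snap, con j(0) = -18, da la sacudida: j(t) = 120·t^3 + 300·t^2 + 24·t - 18. Integrando la sacudida y usando la condición inicial a(0) = 8, obtenemos a(t) = 30·t^4 + 100·t^3 + 12·t^2 - 18·t + 8. Tenemos la aceleración a(t) = 30·t^4 + 100·t^3 + 12·t^2 - 18·t + 8. Sustituyendo t = 1: a(1) = 132.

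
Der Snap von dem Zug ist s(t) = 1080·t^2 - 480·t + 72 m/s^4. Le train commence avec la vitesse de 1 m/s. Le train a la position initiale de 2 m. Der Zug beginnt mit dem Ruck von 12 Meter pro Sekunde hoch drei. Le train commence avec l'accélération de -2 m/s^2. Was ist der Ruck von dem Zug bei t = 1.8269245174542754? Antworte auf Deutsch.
Wir müssen das Integral unserer Gleichung für den Snap s(t) = 1080·t^2 - 480·t + 72 1-mal finden. Das Integral von dem Snap, mit j(0) = 12, ergibt den Ruck: j(t) = 360·t^3 - 240·t^2 + 72·t + 12. Aus der Gleichung für den Ruck j(t) = 360·t^3 - 240·t^2 + 72·t + 12, setzen wir t = 1.8269245174542754 ein und erhalten j = 1537.65236037609.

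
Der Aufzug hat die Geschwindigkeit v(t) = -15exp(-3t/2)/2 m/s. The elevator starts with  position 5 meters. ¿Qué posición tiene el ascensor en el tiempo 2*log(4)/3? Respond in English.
We need to integrate our velocity equation v(t) = -15·exp(-3·t/2)/2 1 time. The integral of velocity, with x(0) = 5, gives position: x(t) = 5·exp(-3·t/2). From the given position equation x(t) = 5·exp(-3·t/2), we substitute t = 2*log(4)/3 to get x = 5/4.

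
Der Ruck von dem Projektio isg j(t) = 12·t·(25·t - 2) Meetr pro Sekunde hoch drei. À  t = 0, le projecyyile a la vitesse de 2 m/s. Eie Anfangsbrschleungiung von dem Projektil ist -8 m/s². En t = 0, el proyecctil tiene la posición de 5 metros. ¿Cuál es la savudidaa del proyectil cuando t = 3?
Usando j(t) = 12·t·(25·t - 2) y sustituyendo t = 3, encontramos j = 2628.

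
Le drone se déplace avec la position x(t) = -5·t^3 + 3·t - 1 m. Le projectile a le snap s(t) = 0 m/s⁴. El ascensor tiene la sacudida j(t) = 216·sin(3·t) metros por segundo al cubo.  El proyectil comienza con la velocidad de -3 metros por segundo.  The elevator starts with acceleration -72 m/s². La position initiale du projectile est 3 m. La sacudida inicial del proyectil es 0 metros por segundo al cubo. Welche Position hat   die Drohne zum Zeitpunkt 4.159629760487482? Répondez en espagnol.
De la ecuación de la posición x(t) = -5·t^3 + 3·t - 1, sustituimos t = 4.159629760487482 para obtener x = -348.381491018290.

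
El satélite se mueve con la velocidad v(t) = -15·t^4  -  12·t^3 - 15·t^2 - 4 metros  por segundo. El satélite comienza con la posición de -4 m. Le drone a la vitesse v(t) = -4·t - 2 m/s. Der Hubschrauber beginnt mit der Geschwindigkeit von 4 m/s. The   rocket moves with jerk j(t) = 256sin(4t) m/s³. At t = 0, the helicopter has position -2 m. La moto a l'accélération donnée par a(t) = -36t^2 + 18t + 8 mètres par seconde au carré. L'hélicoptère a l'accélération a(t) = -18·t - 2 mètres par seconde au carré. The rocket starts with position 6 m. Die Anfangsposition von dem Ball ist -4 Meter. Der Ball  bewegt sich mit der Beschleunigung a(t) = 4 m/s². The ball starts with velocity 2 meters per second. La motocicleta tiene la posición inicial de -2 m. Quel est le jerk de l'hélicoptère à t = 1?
En partant de l'accélération a(t) = -18·t - 2, nous prenons 1 dérivée. En dérivant l'accélération, nous obtenons le jerk: j(t) = -18. De l'équation du jerk j(t) = -18, nous substituons t = 1 pour obtenir j = -18.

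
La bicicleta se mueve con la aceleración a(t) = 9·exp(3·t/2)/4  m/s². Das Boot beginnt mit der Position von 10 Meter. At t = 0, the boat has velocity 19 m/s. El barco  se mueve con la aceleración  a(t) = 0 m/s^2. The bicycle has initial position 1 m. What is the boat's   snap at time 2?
Starting from acceleration a(t) = 0, we take 2 derivatives. Differentiating acceleration, we get jerk: j(t) = 0. Taking d/dt of j(t), we find s(t) = 0. We have snap s(t) = 0. Substituting t = 2: s(2) = 0.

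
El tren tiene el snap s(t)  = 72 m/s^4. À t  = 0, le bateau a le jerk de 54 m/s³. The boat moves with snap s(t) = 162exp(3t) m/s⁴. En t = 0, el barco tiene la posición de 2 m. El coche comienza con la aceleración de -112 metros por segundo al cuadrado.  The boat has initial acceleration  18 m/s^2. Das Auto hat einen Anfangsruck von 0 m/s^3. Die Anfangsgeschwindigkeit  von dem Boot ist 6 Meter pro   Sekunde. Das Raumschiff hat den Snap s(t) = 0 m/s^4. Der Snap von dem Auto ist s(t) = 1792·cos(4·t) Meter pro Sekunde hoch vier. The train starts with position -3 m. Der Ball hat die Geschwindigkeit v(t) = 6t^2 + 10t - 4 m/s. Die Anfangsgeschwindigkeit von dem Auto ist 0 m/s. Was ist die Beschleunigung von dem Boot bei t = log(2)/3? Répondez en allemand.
Wir müssen das Integral unserer Gleichung für den Snap s(t) = 162·exp(3·t) 2-mal finden. Die Stammfunktion von dem Snap, mit j(0) = 54, ergibt den Ruck: j(t) = 54·exp(3·t). Durch Integration von dem Ruck und Verwendung der Anfangsbedingung a(0) = 18, erhalten wir a(t) = 18·exp(3·t). Wir haben die Beschleunigung a(t) = 18·exp(3·t). Durch Einsetzen von t = log(2)/3: a(log(2)/3) = 36.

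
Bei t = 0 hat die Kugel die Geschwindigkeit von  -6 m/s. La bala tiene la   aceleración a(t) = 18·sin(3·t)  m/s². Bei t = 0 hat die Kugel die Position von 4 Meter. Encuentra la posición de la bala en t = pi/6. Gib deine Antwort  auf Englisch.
To solve this, we need to take 2 antiderivatives of our acceleration equation a(t) = 18·sin(3·t). Integrating acceleration and using the initial condition v(0) = -6, we get v(t) = -6·cos(3·t). The antiderivative of velocity, with x(0) = 4, gives position: x(t) = 4 - 2·sin(3·t). From the given position equation x(t) = 4 - 2·sin(3·t), we substitute t = pi/6 to get x = 2.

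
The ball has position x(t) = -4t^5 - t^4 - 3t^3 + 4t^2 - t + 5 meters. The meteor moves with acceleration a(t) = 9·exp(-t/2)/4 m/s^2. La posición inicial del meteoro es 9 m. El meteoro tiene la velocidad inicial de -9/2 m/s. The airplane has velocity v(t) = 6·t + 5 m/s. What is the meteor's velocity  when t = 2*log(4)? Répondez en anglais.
Starting from acceleration a(t) = 9·exp(-t/2)/4, we take 1 antiderivative. Finding the integral of a(t) and using v(0) = -9/2: v(t) = -9·exp(-t/2)/2. From the given velocity equation v(t) = -9·exp(-t/2)/2, we substitute t = 2*log(4) to get v = -9/8.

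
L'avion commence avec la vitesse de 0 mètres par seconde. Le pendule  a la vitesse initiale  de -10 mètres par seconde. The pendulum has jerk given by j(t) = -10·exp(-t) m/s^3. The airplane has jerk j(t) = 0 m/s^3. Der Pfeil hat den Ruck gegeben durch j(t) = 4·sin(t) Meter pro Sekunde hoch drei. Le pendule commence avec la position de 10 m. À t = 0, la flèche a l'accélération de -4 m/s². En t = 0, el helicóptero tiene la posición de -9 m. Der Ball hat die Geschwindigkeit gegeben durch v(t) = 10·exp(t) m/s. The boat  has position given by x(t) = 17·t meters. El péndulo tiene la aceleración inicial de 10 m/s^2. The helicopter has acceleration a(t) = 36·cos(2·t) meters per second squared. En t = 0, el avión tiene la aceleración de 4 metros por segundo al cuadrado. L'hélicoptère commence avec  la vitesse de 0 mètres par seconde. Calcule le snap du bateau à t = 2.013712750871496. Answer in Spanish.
Debemos derivar nuestra ecuación de la posición x(t) = 17·t 4 veces. La derivada de la posición da la velocidad: v(t) = 17. Tomando d/dt de v(t), encontramos a(t) = 0. La derivada de la aceleración da la sacudida: j(t) = 0. Tomando d/dt de j(t), encontramos s(t) = 0. De la ecuación del snap s(t) = 0, sustituimos t = 2.013712750871496 para obtener s = 0.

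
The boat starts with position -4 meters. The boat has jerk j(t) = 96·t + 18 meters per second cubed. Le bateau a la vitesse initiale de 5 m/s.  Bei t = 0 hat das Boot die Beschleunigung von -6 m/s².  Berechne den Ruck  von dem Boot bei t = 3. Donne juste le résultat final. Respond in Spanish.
j(3) = 306.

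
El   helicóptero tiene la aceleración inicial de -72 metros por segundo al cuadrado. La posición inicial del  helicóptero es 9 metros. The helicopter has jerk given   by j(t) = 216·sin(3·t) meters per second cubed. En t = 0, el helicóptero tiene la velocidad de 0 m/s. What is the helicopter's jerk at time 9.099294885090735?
Using j(t) = 216·sin(3·t) and substituting t = 9.099294885090735, we find j = 178.959084178349.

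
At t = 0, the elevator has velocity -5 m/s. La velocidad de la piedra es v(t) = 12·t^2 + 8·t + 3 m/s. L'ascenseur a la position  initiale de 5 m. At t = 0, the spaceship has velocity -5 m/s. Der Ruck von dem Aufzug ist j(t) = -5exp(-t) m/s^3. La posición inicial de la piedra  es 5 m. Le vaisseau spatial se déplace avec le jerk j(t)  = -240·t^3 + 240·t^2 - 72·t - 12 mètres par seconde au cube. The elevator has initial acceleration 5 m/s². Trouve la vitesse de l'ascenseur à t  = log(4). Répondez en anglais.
To find the answer, we compute 2 antiderivatives of j(t) = -5·exp(-t). Taking ∫j(t)dt and applying a(0) = 5, we find a(t) = 5·exp(-t). Taking ∫a(t)dt and applying v(0) = -5, we find v(t) = -5·exp(-t). We have velocity v(t) = -5·exp(-t). Substituting t = log(4): v(log(4)) = -5/4.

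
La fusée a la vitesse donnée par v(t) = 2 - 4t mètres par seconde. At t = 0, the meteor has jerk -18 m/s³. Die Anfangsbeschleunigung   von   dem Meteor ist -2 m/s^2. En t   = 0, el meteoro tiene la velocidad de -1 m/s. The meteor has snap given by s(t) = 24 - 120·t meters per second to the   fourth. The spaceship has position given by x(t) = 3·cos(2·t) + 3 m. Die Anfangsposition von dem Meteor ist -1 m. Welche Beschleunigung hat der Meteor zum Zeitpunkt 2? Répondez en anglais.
Starting from snap s(t) = 24 - 120·t, we take 2 integrals. Integrating snap and using the initial condition j(0) = -18, we get j(t) = -60·t^2 + 24·t - 18. Finding the integral of j(t) and using a(0) = -2: a(t) = -20·t^3 + 12·t^2 - 18·t - 2. We have acceleration a(t) = -20·t^3 + 12·t^2 - 18·t - 2. Substituting t = 2: a(2) = -150.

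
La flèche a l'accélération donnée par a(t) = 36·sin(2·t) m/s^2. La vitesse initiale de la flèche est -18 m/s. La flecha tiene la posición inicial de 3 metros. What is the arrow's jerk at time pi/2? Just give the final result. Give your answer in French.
Le jerk à t = pi/2 est j = -72.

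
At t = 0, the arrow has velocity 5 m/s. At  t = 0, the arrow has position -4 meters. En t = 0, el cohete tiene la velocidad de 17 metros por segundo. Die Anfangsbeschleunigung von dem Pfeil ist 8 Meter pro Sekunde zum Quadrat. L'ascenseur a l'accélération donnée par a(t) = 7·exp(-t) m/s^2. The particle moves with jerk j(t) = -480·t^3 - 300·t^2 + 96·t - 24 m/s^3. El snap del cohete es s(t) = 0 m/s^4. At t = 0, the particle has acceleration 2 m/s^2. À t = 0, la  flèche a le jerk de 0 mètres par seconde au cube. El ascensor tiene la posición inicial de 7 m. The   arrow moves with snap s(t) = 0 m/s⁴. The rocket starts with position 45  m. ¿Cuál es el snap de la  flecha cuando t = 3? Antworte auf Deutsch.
Mit s(t) = 0 und Einsetzen von t = 3, finden wir s = 0.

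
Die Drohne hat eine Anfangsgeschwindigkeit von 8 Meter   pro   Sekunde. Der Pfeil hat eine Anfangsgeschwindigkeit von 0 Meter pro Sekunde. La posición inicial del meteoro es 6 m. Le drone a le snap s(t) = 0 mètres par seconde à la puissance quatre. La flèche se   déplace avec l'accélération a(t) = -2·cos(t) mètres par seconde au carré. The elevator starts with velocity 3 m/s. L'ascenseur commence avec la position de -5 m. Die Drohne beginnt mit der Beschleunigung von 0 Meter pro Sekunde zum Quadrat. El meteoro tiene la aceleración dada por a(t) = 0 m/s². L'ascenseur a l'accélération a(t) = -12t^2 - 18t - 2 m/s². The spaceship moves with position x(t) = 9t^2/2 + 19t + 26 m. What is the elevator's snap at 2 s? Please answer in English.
To solve this, we need to take 2 derivatives of our acceleration equation a(t) = -12·t^2 - 18·t - 2. Taking d/dt of a(t), we find j(t) = -24·t - 18. The derivative of jerk gives snap: s(t) = -24. We have snap s(t) = -24. Substituting t = 2: s(2) = -24.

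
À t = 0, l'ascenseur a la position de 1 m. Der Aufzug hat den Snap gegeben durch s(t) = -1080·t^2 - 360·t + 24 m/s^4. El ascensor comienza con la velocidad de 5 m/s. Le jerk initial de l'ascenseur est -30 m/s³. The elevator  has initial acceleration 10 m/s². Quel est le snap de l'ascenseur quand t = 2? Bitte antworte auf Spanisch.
Usando s(t) = -1080·t^2 - 360·t + 24 y sustituyendo t = 2, encontramos s = -5016.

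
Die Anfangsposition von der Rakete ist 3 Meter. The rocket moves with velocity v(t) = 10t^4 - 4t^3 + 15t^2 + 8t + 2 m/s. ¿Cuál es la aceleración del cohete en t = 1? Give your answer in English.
We must differentiate our velocity equation v(t) = 10·t^4 - 4·t^3 + 15·t^2 + 8·t + 2 1 time. The derivative of velocity gives acceleration: a(t) = 40·t^3 - 12·t^2 + 30·t + 8. Using a(t) = 40·t^3 - 12·t^2 + 30·t + 8 and substituting t = 1, we find a = 66.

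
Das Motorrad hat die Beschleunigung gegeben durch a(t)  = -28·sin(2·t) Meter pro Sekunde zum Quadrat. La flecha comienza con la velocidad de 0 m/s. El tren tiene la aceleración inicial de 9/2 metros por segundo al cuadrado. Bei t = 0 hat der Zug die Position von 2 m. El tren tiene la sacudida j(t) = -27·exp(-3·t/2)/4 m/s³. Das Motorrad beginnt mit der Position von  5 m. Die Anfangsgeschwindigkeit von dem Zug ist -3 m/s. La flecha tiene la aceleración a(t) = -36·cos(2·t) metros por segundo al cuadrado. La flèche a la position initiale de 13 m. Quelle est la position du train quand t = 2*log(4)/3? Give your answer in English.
We must find the integral of our jerk equation j(t) = -27·exp(-3·t/2)/4 3 times. Taking ∫j(t)dt and applying a(0) = 9/2, we find a(t) = 9·exp(-3·t/2)/2. Finding the antiderivative of a(t) and using v(0) = -3: v(t) = -3·exp(-3·t/2). Integrating velocity and using the initial condition x(0) = 2, we get x(t) = 2·exp(-3·t/2). From the given position equation x(t) = 2·exp(-3·t/2), we substitute t = 2*log(4)/3 to get x = 1/2.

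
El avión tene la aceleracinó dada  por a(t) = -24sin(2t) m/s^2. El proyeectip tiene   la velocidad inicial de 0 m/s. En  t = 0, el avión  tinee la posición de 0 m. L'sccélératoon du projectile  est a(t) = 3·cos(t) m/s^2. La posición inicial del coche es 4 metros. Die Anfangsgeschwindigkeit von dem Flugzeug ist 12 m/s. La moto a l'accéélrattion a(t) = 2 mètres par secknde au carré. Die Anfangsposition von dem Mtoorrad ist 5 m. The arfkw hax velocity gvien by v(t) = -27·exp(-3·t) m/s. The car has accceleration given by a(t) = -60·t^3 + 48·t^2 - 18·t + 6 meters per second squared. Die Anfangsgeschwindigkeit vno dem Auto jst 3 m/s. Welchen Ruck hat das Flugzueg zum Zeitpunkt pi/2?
Ausgehend von der Beschleunigung a(t) = -24·sin(2·t), nehmen wir 1 Ableitung. Durch Ableiten von der Beschleunigung erhalten wir den Ruck: j(t) = -48·cos(2·t). Mit j(t) = -48·cos(2·t) und Einsetzen von t = pi/2, finden wir j = 48.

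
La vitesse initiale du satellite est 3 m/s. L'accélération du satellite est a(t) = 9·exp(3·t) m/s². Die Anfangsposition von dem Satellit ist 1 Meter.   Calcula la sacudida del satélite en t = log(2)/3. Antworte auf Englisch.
To solve this, we need to take 1 derivative of our acceleration equation a(t) = 9·exp(3·t). Taking d/dt of a(t), we find j(t) = 27·exp(3·t). We have jerk j(t) = 27·exp(3·t). Substituting t = log(2)/3: j(log(2)/3) = 54.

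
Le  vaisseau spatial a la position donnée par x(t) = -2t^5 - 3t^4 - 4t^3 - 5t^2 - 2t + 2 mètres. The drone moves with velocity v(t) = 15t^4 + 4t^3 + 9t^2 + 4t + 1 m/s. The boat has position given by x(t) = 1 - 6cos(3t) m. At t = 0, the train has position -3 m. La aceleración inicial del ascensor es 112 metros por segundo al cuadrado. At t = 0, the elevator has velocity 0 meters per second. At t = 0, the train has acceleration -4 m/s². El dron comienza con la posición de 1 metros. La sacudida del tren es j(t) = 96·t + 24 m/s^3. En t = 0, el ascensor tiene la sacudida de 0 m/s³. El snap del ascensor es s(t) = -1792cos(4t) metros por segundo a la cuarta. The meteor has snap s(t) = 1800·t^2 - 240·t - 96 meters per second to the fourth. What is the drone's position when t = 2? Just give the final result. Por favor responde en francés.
x(2) = 147.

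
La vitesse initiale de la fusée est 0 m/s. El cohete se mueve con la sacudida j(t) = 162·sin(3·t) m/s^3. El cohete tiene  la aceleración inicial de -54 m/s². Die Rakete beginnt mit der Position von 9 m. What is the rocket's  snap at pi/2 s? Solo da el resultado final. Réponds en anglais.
At t = pi/2, s = 0.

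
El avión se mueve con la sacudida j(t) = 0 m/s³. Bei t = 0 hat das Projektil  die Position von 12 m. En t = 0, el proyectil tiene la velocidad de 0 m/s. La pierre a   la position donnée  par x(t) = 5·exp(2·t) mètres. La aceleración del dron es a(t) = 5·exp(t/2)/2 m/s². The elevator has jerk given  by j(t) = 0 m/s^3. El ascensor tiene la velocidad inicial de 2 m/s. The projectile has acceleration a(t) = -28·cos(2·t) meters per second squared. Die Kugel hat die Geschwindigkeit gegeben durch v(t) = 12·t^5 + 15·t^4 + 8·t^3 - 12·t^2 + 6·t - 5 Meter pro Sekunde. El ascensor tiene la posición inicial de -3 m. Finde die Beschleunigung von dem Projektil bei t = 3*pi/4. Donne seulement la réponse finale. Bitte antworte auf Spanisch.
La respuesta es 0.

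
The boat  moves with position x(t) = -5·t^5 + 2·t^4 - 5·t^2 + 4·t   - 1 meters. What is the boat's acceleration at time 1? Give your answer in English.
We must differentiate our position equation x(t) = -5·t^5 + 2·t^4 - 5·t^2 + 4·t - 1 2 times. Differentiating position, we get velocity: v(t) = -25·t^4 + 8·t^3 - 10·t + 4. The derivative of velocity gives acceleration: a(t) = -100·t^3 + 24·t^2 - 10. Using a(t) = -100·t^3 + 24·t^2 - 10 and substituting t = 1, we find a = -86.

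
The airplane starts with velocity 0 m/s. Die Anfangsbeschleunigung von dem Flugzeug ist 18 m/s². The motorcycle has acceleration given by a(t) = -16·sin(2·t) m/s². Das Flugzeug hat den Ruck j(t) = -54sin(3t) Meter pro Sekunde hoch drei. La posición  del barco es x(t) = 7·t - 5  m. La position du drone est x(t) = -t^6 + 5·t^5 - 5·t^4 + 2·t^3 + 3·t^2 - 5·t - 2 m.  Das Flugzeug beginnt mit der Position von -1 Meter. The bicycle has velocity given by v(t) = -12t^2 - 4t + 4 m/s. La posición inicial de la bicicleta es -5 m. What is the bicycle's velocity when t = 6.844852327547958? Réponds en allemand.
Mit v(t) = -12·t^2 - 4·t + 4 und Einsetzen von t = 6.844852327547958, finden wir v = -585.603449941456.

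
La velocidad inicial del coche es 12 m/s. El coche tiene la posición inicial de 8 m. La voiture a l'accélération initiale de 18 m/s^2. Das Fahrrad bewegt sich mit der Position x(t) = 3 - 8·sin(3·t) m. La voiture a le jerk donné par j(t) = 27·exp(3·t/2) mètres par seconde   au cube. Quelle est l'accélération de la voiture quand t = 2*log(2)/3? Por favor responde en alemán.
Um dies zu lösen, müssen wir 1 Stammfunktion unserer Gleichung für den Ruck j(t) = 27·exp(3·t/2) finden. Mit ∫j(t)dt und Anwendung von a(0) = 18, finden wir a(t) = 18·exp(3·t/2). Aus der Gleichung für die Beschleunigung a(t) = 18·exp(3·t/2), setzen wir t = 2*log(2)/3 ein und erhalten a = 36.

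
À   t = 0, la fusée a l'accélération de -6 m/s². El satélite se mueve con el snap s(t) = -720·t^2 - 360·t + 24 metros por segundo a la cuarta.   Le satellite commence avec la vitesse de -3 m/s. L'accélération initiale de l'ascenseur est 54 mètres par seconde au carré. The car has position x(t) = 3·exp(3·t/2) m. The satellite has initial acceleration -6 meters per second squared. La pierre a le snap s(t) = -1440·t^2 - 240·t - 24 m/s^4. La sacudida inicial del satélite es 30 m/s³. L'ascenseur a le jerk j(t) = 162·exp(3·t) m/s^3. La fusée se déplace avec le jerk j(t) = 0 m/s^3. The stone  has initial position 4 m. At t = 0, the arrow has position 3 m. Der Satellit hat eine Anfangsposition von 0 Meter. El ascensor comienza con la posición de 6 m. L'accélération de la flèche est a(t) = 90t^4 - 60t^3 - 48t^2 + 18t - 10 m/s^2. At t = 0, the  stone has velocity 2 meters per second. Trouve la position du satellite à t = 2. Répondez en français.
En partant du snap s(t) = -720·t^2 - 360·t + 24, nous prenons 4 primitives. En prenant ∫s(t)dt et en appliquant j(0) = 30, nous trouvons j(t) = -240·t^3 - 180·t^2 + 24·t + 30. L'intégrale du jerk est l'accélération. En utilisant a(0) = -6, nous obtenons a(t) = -60·t^4 - 60·t^3 + 12·t^2 + 30·t - 6. En prenant ∫a(t)dt et en appliquant v(0) = -3, nous trouvons v(t) = -12·t^5 - 15·t^4 + 4·t^3 + 15·t^2 - 6·t - 3. En prenant ∫v(t)dt et en appliquant x(0) = 0, nous trouvons x(t) = -2·t^6 - 3·t^5 + t^4 + 5·t^3 - 3·t^2 - 3·t. Nous avons la position x(t) = -2·t^6 - 3·t^5 + t^4 + 5·t^3 - 3·t^2 - 3·t. En substituant t = 2: x(2) = -186.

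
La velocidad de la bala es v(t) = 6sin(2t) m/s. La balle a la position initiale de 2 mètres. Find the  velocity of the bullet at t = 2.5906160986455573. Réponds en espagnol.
Tenemos la velocidad v(t) = 6·sin(2·t). Sustituyendo t = 2.5906160986455573: v(2.5906160986455573) = -5.35254949651213.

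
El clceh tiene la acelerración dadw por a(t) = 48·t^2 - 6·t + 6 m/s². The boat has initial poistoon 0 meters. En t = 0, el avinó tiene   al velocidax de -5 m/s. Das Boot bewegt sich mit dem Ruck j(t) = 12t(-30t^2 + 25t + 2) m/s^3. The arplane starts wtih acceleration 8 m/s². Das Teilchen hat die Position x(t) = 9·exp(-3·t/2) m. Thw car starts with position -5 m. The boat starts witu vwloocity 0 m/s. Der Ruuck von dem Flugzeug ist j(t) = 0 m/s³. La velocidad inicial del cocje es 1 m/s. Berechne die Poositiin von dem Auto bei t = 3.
Um dies zu lösen, müssen wir 2 Integrale unserer Gleichung für die Beschleunigung a(t) = 48·t^2 - 6·t + 6 finden. Das Integral von der Beschleunigung ist die Geschwindigkeit. Mit v(0) = 1 erhalten wir v(t) = 16·t^3 - 3·t^2 + 6·t + 1. Das Integral von der Geschwindigkeit, mit x(0) = -5, ergibt die Position: x(t) = 4·t^4 - t^3 + 3·t^2 + t - 5. Wir haben die Position x(t) = 4·t^4 - t^3 + 3·t^2 + t - 5. Durch Einsetzen von t = 3: x(3) = 322.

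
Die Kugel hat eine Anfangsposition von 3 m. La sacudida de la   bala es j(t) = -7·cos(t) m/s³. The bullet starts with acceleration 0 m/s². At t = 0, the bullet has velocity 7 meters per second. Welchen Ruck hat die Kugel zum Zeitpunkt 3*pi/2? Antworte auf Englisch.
From the given jerk equation j(t) = -7·cos(t), we substitute t = 3*pi/2 to get j = 0.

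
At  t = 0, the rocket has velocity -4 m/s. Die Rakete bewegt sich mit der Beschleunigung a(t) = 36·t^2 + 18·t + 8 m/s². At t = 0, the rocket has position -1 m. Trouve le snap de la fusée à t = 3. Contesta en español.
Para resolver esto, necesitamos tomar 2 derivadas de nuestra ecuación de la aceleración a(t) = 36·t^2 + 18·t + 8. La derivada de la aceleración da la sacudida: j(t) = 72·t + 18. La derivada de la sacudida da el snap: s(t) = 72. De la ecuación del snap s(t) = 72, sustituimos t = 3 para obtener s = 72.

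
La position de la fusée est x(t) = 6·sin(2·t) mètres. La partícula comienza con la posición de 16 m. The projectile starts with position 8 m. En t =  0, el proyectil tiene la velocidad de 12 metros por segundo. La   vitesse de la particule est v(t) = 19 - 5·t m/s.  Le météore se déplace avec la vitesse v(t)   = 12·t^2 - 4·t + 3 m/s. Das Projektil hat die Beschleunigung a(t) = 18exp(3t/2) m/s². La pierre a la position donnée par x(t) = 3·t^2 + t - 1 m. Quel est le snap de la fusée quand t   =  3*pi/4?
En partant de la position x(t) = 6·sin(2·t), nous prenons 4 dérivées. En prenant d/dt de x(t), nous trouvons v(t) = 12·cos(2·t). En prenant d/dt de v(t), nous trouvons a(t) = -24·sin(2·t). La dérivée de l'accélération donne le jerk: j(t) = -48·cos(2·t). En prenant d/dt de j(t), nous trouvons s(t) = 96·sin(2·t). En utilisant s(t) = 96·sin(2·t) et en substituant t = 3*pi/4, nous trouvons s = -96.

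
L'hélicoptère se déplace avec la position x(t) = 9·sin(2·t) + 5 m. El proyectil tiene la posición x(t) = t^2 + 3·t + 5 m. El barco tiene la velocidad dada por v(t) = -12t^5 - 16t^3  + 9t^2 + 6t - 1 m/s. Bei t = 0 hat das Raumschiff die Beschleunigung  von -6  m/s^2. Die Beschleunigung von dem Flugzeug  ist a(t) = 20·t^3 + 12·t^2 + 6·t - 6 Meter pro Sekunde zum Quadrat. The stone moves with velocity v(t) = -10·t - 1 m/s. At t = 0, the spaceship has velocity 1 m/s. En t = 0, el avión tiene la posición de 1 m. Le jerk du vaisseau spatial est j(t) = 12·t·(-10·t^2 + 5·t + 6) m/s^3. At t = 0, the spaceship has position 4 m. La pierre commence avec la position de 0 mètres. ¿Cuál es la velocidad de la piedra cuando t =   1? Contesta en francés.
De l'équation de la vitesse v(t) = -10·t - 1, nous substituons t = 1 pour obtenir v = -11.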